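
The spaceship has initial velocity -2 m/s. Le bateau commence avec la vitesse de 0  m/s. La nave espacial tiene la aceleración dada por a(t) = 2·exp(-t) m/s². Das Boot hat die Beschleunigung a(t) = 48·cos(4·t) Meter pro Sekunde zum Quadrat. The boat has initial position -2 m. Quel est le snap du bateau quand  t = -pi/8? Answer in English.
We must differentiate our acceleration equation a(t) = 48·cos(4·t) 2 times. Differentiating acceleration, we get jerk: j(t) = -192·sin(4·t). Taking d/dt of j(t), we find s(t) = -768·cos(4·t). Using s(t) = -768·cos(4·t) and substituting t = -pi/8, we find s = 0.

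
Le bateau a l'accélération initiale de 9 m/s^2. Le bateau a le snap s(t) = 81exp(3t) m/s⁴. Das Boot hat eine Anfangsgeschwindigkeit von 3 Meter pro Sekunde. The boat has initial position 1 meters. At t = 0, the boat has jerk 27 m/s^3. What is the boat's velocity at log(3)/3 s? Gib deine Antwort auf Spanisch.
Partiendo del snap s(t) = 81·exp(3·t), tomamos 3 integrales. La integral del snap, con j(0) = 27, da la sacudida: j(t) = 27·exp(3·t). Tomando ∫j(t)dt y aplicando a(0) = 9, encontramos a(t) = 9·exp(3·t). Integrando la aceleración y usando la condición inicial v(0) = 3, obtenemos v(t) = 3·exp(3·t). Usando v(t) = 3·exp(3·t) y sustituyendo t = log(3)/3, encontramos v = 9.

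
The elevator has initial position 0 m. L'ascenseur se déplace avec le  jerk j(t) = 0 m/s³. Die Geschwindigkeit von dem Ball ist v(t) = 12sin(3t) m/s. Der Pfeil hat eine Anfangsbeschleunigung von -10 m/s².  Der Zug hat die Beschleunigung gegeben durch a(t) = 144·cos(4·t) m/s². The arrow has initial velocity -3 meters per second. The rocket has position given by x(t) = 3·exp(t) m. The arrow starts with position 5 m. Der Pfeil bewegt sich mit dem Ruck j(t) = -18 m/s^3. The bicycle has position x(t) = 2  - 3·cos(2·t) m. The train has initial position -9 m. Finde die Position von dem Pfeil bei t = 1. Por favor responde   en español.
Para resolver esto, necesitamos tomar 3 antiderivadas de nuestra ecuación de la sacudida j(t) = -18. Integrando la sacudida y usando la condición inicial a(0) = -10, obtenemos a(t) = -18·t - 10. Tomando ∫a(t)dt y aplicando v(0) = -3, encontramos v(t) = -9·t^2 - 10·t - 3. La antiderivada de la velocidad es la posición. Usando x(0) = 5, obtenemos x(t) = -3·t^3 - 5·t^2 - 3·t + 5. Usando x(t) = -3·t^3 - 5·t^2 - 3·t + 5 y sustituyendo t = 1, encontramos x = -6.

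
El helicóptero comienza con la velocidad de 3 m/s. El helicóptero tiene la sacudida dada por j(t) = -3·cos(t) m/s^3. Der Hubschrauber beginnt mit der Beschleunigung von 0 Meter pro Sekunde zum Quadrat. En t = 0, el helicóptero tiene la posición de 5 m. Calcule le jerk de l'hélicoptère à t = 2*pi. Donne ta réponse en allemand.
Aus der Gleichung für den Ruck j(t) = -3·cos(t), setzen wir t = 2*pi ein und erhalten j = -3.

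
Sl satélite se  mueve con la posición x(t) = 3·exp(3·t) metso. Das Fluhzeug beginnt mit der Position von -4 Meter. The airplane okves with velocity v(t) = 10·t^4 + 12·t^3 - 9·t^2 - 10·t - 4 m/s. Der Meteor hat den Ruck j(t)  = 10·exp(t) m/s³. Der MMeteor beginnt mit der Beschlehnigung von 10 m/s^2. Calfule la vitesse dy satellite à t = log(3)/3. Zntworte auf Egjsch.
We must differentiate our position equation x(t) = 3·exp(3·t) 1 time. Taking d/dt of x(t), we find v(t) = 9·exp(3·t). We have velocity v(t) = 9·exp(3·t). Substituting t = log(3)/3: v(log(3)/3) = 27.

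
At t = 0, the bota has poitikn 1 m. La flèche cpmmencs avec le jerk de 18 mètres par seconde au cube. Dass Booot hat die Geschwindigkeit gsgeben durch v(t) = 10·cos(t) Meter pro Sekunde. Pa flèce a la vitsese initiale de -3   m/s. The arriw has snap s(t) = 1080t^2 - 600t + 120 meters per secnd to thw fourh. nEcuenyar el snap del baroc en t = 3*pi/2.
Partiendo de la velocidad v(t) = 10·cos(t), tomamos 3 derivadas. Tomando d/dt de v(t), encontramos a(t) = -10·sin(t). Tomando d/dt de a(t), encontramos j(t) = -10·cos(t). Tomando d/dt de j(t), encontramos s(t) = 10·sin(t). De la ecuación del snap s(t) = 10·sin(t), sustituimos t = 3*pi/2 para obtener s = -10.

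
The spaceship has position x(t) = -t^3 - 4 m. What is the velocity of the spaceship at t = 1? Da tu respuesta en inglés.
We must differentiate our position equation x(t) = -t^3 - 4 1 time. Taking d/dt of x(t), we find v(t) = -3·t^2. Using v(t) = -3·t^2 and substituting t = 1, we find v = -3.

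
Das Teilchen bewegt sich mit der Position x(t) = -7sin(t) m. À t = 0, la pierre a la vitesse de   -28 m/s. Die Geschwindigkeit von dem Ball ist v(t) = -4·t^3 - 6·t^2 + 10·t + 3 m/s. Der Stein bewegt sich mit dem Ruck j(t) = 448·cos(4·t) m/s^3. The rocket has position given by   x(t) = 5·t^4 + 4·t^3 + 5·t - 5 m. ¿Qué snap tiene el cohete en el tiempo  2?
Partiendo de la posición x(t) = 5·t^4 + 4·t^3 + 5·t - 5, tomamos 4 derivadas. La derivada de la posición da la velocidad: v(t) = 20·t^3 + 12·t^2 + 5. La derivada de la velocidad da la aceleración: a(t) = 60·t^2 + 24·t. La derivada de la aceleración da la sacudida: j(t) = 120·t + 24. La derivada de la sacudida da el snap: s(t) = 120. Usando s(t) = 120 y sustituyendo t = 2, encontramos s = 120.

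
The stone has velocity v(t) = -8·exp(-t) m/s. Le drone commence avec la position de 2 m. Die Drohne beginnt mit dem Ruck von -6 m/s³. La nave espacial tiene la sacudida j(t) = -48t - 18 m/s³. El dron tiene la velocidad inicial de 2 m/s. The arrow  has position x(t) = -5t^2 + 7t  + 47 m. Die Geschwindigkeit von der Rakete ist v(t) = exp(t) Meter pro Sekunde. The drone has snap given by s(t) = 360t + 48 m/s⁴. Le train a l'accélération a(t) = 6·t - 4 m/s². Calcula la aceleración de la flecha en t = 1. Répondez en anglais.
Starting from position x(t) = -5·t^2 + 7·t + 47, we take 2 derivatives. The derivative of position gives velocity: v(t) = 7 - 10·t. The derivative of velocity gives acceleration: a(t) = -10. We have acceleration a(t) = -10. Substituting t = 1: a(1) = -10.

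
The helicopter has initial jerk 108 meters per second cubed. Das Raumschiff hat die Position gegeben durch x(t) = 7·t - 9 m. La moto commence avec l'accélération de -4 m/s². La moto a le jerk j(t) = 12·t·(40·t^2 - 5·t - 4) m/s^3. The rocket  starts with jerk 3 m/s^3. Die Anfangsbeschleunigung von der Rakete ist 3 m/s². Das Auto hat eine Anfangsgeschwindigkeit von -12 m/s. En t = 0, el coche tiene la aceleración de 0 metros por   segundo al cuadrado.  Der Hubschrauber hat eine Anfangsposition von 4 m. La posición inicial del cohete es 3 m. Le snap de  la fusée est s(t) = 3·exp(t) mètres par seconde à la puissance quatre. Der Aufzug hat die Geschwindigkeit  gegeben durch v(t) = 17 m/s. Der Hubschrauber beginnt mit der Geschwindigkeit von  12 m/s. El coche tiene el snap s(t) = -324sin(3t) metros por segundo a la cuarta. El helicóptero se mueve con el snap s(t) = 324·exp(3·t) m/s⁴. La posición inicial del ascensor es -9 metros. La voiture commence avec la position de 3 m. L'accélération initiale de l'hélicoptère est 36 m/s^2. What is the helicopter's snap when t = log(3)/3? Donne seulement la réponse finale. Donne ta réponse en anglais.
s(log(3)/3) = 972.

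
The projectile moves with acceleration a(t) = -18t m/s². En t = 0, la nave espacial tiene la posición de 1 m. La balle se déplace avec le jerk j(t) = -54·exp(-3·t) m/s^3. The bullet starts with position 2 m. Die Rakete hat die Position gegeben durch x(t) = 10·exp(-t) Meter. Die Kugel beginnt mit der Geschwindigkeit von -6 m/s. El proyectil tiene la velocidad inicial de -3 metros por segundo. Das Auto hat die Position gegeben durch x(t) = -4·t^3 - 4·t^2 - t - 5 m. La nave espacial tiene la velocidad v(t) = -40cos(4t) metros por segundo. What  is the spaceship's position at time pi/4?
To find the answer, we compute 1 integral of v(t) = -40·cos(4·t). Finding the integral of v(t) and using x(0) = 1: x(t) = 1 - 10·sin(4·t). From the given position equation x(t) = 1 - 10·sin(4·t), we substitute t = pi/4 to get x = 1.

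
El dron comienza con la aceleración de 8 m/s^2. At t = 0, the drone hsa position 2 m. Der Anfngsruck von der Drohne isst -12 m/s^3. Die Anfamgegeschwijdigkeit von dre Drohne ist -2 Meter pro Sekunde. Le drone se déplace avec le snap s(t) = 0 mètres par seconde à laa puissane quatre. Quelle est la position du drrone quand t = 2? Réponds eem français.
Nous devons intégrer notre équation du snap s(t) = 0 4 fois. En intégrant le snap et en utilisant la condition initiale j(0) = -12, nous obtenons j(t) = -12. En intégrant le jerk et en utilisant la condition initiale a(0) = 8, nous obtenons a(t) = 8 - 12·t. La primitive de l'accélération est la vitesse. En utilisant v(0) = -2, nous obtenons v(t) = -6·t^2 + 8·t - 2. En prenant ∫v(t)dt et en appliquant x(0) = 2, nous trouvons x(t) = -2·t^3 + 4·t^2 - 2·t + 2. En utilisant x(t) = -2·t^3 + 4·t^2 - 2·t + 2 et en substituant t = 2, nous trouvons x = -2.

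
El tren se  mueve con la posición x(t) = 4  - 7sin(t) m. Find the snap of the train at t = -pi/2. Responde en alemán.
Ausgehend von der Position x(t) = 4 - 7·sin(t), nehmen wir 4 Ableitungen. Die Ableitung von der Position ergibt die Geschwindigkeit: v(t) = -7·cos(t). Die Ableitung von der Geschwindigkeit ergibt die Beschleunigung: a(t) = 7·sin(t). Die Ableitung von der Beschleunigung ergibt den Ruck: j(t) = 7·cos(t). Die Ableitung von dem Ruck ergibt den Snap: s(t) = -7·sin(t). Mit s(t) = -7·sin(t) und Einsetzen von t = -pi/2, finden wir s = 7.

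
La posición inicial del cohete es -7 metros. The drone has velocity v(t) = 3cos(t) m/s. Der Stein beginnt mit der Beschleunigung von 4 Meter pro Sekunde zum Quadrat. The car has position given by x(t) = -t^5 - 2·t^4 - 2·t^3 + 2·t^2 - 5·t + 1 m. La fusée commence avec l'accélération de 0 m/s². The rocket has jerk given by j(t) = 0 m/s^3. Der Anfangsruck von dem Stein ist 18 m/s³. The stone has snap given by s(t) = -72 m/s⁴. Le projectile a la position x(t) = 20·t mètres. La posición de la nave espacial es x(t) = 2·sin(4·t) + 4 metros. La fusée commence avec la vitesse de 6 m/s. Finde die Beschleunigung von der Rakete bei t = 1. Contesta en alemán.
Um dies zu lösen, müssen wir 1 Integral unserer Gleichung für den Ruck j(t) = 0 finden. Mit ∫j(t)dt und Anwendung von a(0) = 0, finden wir a(t) = 0. Aus der Gleichung für die Beschleunigung a(t) = 0, setzen wir t = 1 ein und erhalten a = 0.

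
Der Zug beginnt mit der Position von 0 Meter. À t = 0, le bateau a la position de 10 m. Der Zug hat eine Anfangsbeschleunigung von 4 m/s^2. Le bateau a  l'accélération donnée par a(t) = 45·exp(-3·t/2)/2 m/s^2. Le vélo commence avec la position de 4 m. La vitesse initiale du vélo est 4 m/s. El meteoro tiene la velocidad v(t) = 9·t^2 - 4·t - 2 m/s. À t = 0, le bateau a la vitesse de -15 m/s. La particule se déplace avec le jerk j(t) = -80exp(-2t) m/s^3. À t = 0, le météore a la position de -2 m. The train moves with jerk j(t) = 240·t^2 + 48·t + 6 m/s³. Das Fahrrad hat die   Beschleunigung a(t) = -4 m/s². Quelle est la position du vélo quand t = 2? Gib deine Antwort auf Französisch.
Nous devons trouver la primitive de notre équation de l'accélération a(t) = -4 2 fois. En prenant ∫a(t)dt et en appliquant v(0) = 4, nous trouvons v(t) = 4 - 4·t. En intégrant la vitesse et en utilisant la condition initiale x(0) = 4, nous obtenons x(t) = -2·t^2 + 4·t + 4. En utilisant x(t) = -2·t^2 + 4·t + 4 et en substituant t = 2, nous trouvons x = 4.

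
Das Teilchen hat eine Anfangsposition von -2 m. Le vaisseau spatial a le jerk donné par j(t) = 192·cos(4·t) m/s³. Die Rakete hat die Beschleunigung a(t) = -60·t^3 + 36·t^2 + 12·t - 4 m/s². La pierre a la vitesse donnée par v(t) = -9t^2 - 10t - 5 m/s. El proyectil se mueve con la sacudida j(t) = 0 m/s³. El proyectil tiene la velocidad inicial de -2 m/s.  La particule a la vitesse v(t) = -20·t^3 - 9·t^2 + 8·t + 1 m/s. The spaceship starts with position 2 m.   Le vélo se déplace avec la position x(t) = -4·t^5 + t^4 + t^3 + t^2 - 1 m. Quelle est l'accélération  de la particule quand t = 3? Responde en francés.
Nous devons dériver notre équation de la vitesse v(t) = -20·t^3 - 9·t^2 + 8·t + 1 1 fois. La dérivée de la vitesse donne l'accélération: a(t) = -60·t^2 - 18·t + 8. En utilisant a(t) = -60·t^2 - 18·t + 8 et en substituant t = 3, nous trouvons a = -586.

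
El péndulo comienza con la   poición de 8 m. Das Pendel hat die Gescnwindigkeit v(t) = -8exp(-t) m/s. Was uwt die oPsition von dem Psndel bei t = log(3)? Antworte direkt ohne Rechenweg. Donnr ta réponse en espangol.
La posición en t = log(3) es x = 8/3.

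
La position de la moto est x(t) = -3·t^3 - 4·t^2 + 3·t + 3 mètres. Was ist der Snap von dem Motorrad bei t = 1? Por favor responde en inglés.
We must differentiate our position equation x(t) = -3·t^3 - 4·t^2 + 3·t + 3 4 times. The derivative of position gives velocity: v(t) = -9·t^2 - 8·t + 3. Differentiating velocity, we get acceleration: a(t) = -18·t - 8. Differentiating acceleration, we get jerk: j(t) = -18. Taking d/dt of j(t), we find s(t) = 0. Using s(t) = 0 and substituting t = 1, we find s = 0.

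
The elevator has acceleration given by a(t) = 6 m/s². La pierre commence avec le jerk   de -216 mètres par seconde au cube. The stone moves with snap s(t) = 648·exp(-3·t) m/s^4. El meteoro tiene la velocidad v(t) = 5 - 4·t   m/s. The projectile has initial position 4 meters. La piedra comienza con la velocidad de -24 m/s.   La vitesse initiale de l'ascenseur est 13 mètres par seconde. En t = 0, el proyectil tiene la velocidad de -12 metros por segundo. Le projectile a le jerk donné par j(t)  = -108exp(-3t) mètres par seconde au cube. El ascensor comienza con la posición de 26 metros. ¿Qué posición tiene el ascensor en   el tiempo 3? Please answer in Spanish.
Para resolver esto, necesitamos tomar 2 antiderivadas de nuestra ecuación de la aceleración a(t) = 6. La integral de la aceleración es la velocidad. Usando v(0) = 13, obtenemos v(t) = 6·t + 13. La antiderivada de la velocidad es la posición. Usando x(0) = 26, obtenemos x(t) = 3·t^2 + 13·t + 26. De la ecuación de la posición x(t) = 3·t^2 + 13·t + 26, sustituimos t = 3 para obtener x = 92.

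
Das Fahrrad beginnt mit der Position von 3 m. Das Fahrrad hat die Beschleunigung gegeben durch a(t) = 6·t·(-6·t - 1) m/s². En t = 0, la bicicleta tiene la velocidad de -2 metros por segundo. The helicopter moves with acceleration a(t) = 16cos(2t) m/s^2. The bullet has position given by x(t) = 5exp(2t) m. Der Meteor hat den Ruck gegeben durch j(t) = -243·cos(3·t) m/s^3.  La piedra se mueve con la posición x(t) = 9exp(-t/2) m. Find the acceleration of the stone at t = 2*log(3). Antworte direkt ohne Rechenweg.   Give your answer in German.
Die Antwort ist 3/4.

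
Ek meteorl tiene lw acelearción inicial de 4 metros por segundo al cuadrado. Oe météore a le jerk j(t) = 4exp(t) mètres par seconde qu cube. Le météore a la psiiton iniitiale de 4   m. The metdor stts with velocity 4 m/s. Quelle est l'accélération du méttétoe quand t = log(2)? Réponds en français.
Nous devons intégrer notre équation du jerk j(t) = 4·exp(t) 1 fois. L'intégrale du jerk est l'accélération. En utilisant a(0) = 4, nous obtenons a(t) = 4·exp(t). Nous avons l'accélération a(t) = 4·exp(t). En substituant t = log(2): a(log(2)) = 8.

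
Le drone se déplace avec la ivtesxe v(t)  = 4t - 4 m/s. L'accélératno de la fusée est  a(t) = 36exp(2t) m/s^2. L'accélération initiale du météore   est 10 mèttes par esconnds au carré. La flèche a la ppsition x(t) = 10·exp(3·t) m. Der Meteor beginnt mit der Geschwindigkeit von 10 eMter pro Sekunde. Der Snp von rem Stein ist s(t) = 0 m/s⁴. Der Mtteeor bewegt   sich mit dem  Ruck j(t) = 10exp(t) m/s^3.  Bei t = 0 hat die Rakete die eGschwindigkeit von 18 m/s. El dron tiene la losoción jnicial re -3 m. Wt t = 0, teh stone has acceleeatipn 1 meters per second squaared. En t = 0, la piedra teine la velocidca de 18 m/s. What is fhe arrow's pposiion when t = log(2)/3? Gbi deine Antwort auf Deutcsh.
Wir haben die Position x(t) = 10·exp(3·t). Durch Einsetzen von t = log(2)/3: x(log(2)/3) = 20.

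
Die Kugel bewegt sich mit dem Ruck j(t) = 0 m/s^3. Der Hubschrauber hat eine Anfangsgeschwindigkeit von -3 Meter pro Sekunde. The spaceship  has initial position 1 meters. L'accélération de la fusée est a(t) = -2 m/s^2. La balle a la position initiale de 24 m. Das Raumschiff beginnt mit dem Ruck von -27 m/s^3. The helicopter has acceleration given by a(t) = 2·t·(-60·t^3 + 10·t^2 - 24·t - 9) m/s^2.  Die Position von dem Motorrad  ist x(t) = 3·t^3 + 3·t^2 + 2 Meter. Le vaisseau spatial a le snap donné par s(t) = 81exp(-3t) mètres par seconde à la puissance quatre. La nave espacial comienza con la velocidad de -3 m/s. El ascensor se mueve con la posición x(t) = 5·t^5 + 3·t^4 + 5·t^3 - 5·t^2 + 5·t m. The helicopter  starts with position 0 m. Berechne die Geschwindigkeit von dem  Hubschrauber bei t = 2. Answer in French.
En partant de l'accélération a(t) = 2·t·(-60·t^3 + 10·t^2 - 24·t - 9), nous prenons 1 intégrale. En intégrant l'accélération et en utilisant la condition initiale v(0) = -3, nous obtenons v(t) = -24·t^5 + 5·t^4 - 16·t^3 - 9·t^2 - 3. En utilisant v(t) = -24·t^5 + 5·t^4 - 16·t^3 - 9·t^2 - 3 et en substituant t = 2, nous trouvons v = -855.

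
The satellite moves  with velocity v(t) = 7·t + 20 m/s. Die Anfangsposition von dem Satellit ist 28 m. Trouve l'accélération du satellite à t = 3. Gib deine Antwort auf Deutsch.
Ausgehend von der Geschwindigkeit v(t) = 7·t + 20, nehmen wir 1 Ableitung. Mit d/dt von v(t) finden wir a(t) = 7. Mit a(t) = 7 und Einsetzen von t = 3, finden wir a = 7.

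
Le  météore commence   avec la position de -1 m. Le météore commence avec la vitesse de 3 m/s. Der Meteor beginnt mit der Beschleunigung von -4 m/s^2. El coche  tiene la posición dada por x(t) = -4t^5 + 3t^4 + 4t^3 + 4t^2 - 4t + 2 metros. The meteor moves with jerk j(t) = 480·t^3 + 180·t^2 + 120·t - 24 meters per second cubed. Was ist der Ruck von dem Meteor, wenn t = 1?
Wir haben den Ruck j(t) = 480·t^3 + 180·t^2 + 120·t - 24. Durch Einsetzen von t = 1: j(1) = 756.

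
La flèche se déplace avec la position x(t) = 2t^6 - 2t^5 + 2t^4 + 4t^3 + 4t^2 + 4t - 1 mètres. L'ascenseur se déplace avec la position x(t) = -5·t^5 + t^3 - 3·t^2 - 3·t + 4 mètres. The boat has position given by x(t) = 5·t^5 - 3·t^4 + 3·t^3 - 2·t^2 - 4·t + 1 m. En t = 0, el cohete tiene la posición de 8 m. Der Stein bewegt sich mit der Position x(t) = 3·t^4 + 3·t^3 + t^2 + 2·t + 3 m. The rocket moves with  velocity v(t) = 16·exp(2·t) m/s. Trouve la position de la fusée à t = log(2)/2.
Nous devons trouver l'intégrale de notre équation de la vitesse v(t) = 16·exp(2·t) 1 fois. La primitive de la vitesse est la position. En utilisant x(0) = 8, nous obtenons x(t) = 8·exp(2·t). De l'équation de la position x(t) = 8·exp(2·t), nous substituons t = log(2)/2 pour obtenir x = 16.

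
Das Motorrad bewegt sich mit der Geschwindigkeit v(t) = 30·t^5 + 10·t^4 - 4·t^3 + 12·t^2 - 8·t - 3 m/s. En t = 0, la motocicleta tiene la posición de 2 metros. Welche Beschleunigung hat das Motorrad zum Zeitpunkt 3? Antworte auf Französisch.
En partant de la vitesse v(t) = 30·t^5 + 10·t^4 - 4·t^3 + 12·t^2 - 8·t - 3, nous prenons 1 dérivée. En dérivant la vitesse, nous obtenons l'accélération: a(t) = 150·t^4 + 40·t^3 - 12·t^2 + 24·t - 8. En utilisant a(t) = 150·t^4 + 40·t^3 - 12·t^2 + 24·t - 8 et en substituant t = 3, nous trouvons a = 13186.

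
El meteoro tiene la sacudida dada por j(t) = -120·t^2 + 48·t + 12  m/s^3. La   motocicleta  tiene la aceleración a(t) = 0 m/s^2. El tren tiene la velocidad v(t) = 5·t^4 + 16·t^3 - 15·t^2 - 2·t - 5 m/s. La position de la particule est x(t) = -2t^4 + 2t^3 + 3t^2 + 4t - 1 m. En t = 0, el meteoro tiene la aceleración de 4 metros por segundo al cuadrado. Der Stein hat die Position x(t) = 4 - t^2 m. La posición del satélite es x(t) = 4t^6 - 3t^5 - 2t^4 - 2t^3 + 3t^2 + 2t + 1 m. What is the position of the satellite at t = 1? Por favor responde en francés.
De l'équation de la position x(t) = 4·t^6 - 3·t^5 - 2·t^4 - 2·t^3 + 3·t^2 + 2·t + 1, nous substituons t = 1 pour obtenir x = 3.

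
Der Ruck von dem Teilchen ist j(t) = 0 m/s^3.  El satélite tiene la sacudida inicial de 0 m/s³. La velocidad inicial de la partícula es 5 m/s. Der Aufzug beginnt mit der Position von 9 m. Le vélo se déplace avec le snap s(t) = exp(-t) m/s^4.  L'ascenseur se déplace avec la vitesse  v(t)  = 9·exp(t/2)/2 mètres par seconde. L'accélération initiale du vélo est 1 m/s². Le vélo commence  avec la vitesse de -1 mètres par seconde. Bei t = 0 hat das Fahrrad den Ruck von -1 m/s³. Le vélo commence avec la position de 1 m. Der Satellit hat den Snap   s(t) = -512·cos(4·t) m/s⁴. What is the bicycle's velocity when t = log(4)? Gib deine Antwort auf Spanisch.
Necesitamos integrar nuestra ecuación del snap s(t) = exp(-t) 3 veces. Integrando el snap y usando la condición inicial j(0) = -1, obtenemos j(t) = -exp(-t). La integral de la sacudida, con a(0) = 1, da la aceleración: a(t) = exp(-t). La antiderivada de la aceleración, con v(0) = -1, da la velocidad: v(t) = -exp(-t). De la ecuación de la velocidad v(t) = -exp(-t), sustituimos t = log(4) para obtener v = -1/4.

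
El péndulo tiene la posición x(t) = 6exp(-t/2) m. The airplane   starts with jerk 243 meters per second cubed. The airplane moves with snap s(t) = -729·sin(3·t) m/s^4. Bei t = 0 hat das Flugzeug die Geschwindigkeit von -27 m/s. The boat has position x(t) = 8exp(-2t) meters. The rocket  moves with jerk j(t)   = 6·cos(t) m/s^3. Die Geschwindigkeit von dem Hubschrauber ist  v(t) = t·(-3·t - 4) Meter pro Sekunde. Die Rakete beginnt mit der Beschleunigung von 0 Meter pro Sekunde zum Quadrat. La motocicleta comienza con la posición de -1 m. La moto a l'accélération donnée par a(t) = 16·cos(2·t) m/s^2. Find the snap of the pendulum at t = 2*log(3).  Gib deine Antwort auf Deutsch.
Wir müssen unsere Gleichung für die Position x(t) = 6·exp(-t/2) 4-mal ableiten. Durch Ableiten von der Position erhalten wir die Geschwindigkeit: v(t) = -3·exp(-t/2). Mit d/dt von v(t) finden wir a(t) = 3·exp(-t/2)/2. Die Ableitung von der Beschleunigung ergibt den Ruck: j(t) = -3·exp(-t/2)/4. Mit d/dt von j(t) finden wir s(t) = 3·exp(-t/2)/8. Aus der Gleichung für den Snap s(t) = 3·exp(-t/2)/8, setzen wir t = 2*log(3) ein und erhalten s = 1/8.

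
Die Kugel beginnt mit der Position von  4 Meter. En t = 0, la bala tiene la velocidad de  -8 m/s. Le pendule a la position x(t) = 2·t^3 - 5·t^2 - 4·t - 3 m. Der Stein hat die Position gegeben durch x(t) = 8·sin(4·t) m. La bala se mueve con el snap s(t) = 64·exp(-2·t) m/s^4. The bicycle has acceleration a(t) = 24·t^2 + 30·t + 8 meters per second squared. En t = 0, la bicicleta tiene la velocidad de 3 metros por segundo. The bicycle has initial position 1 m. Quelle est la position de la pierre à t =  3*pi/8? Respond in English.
Using x(t) = 8·sin(4·t) and substituting t = 3*pi/8, we find x = -8.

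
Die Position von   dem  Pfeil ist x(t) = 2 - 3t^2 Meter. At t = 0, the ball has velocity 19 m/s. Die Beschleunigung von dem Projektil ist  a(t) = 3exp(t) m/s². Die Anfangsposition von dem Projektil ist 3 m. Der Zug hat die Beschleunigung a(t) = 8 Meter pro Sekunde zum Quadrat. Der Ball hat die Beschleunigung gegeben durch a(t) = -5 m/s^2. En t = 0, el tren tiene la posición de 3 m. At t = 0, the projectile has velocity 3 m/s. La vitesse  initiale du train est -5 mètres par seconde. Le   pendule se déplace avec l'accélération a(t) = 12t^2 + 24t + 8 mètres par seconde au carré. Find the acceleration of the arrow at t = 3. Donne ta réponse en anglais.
Starting from position x(t) = 2 - 3·t^2, we take 2 derivatives. Taking d/dt of x(t), we find v(t) = -6·t. Differentiating velocity, we get acceleration: a(t) = -6. We have acceleration a(t) = -6. Substituting t = 3: a(3) = -6.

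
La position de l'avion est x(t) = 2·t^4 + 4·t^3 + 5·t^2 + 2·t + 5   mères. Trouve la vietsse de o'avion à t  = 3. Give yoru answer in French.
Pour résoudre ceci, nous devons prendre 1 dérivée de notre équation de la position x(t) = 2·t^4 + 4·t^3 + 5·t^2 + 2·t + 5. La dérivée de la position donne la vitesse: v(t) = 8·t^3 + 12·t^2 + 10·t + 2. De l'équation de la vitesse v(t) = 8·t^3 + 12·t^2 + 10·t + 2, nous substituons t = 3 pour obtenir v = 356.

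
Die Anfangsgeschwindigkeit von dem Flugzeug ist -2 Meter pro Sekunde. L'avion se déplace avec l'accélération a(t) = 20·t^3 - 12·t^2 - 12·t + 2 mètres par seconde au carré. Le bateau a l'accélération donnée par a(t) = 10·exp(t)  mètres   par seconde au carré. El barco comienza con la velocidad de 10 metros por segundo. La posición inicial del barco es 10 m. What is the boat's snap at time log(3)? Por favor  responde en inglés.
To solve this, we need to take 2 derivatives of our acceleration equation a(t) = 10·exp(t). The derivative of acceleration gives jerk: j(t) = 10·exp(t). Differentiating jerk, we get snap: s(t) = 10·exp(t). We have snap s(t) = 10·exp(t). Substituting t = log(3): s(log(3)) = 30.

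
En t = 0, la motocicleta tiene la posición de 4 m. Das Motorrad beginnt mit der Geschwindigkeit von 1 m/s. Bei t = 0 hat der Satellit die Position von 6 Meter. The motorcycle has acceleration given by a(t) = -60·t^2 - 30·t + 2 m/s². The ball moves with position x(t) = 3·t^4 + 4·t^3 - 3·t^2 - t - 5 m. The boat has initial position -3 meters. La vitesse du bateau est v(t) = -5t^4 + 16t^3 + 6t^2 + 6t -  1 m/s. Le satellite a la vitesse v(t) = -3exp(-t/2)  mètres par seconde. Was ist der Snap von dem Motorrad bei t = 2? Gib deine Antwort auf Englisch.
Starting from acceleration a(t) = -60·t^2 - 30·t + 2, we take 2 derivatives. The derivative of acceleration gives jerk: j(t) = -120·t - 30. The derivative of jerk gives snap: s(t) = -120. We have snap s(t) = -120. Substituting t = 2: s(2) = -120.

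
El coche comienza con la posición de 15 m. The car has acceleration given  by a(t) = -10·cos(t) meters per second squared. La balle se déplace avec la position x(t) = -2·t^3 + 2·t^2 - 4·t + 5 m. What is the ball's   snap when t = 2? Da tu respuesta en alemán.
Wir müssen unsere Gleichung für die Position x(t) = -2·t^3 + 2·t^2 - 4·t + 5 4-mal ableiten. Durch Ableiten von der Position erhalten wir die Geschwindigkeit: v(t) = -6·t^2 + 4·t - 4. Mit d/dt von v(t) finden wir a(t) = 4 - 12·t. Durch Ableiten von der Beschleunigung erhalten wir den Ruck: j(t) = -12. Mit d/dt von j(t) finden wir s(t) = 0. Mit s(t) = 0 und Einsetzen von t = 2, finden wir s = 0.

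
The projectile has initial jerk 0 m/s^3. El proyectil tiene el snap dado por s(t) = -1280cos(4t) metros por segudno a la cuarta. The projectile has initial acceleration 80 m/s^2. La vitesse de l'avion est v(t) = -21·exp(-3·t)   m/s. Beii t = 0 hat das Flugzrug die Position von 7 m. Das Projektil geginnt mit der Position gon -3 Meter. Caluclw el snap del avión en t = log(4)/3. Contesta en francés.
Pour résoudre ceci, nous devons prendre 3 dérivées de notre équation de la vitesse v(t) = -21·exp(-3·t). La dérivée de la vitesse donne l'accélération: a(t) = 63·exp(-3·t). En prenant d/dt de a(t), nous trouvons j(t) = -189·exp(-3·t). En prenant d/dt de j(t), nous trouvons s(t) = 567·exp(-3·t). De l'équation du snap s(t) = 567·exp(-3·t), nous substituons t = log(4)/3 pour obtenir s = 567/4.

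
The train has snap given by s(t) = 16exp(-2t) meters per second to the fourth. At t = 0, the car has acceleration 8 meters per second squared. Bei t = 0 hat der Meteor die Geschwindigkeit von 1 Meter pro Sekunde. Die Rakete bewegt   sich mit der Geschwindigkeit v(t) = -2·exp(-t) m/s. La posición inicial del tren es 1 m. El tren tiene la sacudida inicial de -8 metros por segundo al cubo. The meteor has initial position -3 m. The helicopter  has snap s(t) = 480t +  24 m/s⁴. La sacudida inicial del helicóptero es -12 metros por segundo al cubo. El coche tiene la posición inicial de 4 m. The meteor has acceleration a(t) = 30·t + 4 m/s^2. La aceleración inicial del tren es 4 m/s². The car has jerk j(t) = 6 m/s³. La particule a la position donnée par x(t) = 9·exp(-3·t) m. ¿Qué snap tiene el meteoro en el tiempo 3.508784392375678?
Partiendo de la aceleración a(t) = 30·t + 4, tomamos 2 derivadas. Tomando d/dt de a(t), encontramos j(t) = 30. Tomando d/dt de j(t), encontramos s(t) = 0. Usando s(t) = 0 y sustituyendo t = 3.508784392375678, encontramos s = 0.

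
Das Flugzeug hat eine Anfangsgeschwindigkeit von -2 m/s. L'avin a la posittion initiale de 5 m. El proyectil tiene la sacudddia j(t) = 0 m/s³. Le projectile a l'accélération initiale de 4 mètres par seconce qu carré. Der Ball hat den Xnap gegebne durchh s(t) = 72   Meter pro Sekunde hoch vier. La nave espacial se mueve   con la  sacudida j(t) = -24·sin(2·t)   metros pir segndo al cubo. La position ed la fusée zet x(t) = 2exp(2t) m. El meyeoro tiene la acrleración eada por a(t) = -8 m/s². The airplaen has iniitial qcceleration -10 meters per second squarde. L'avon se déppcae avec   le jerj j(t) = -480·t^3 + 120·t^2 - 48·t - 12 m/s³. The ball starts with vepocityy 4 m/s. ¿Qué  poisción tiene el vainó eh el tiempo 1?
Necesitamos integrar nuestra ecuación de la sacudida j(t) = -480·t^3 + 120·t^2 - 48·t - 12 3 veces. La antiderivada de la sacudida es la aceleración. Usando a(0) = -10, obtenemos a(t) = -120·t^4 + 40·t^3 - 24·t^2 - 12·t - 10. La integral de la aceleración, con v(0) = -2, da la velocidad: v(t) = -24·t^5 + 10·t^4 - 8·t^3 - 6·t^2 - 10·t - 2. Integrando la velocidad y usando la condición inicial x(0) = 5, obtenemos x(t) = -4·t^6 + 2·t^5 - 2·t^4 - 2·t^3 - 5·t^2 - 2·t + 5. De la ecuación de la posición x(t) = -4·t^6 + 2·t^5 - 2·t^4 - 2·t^3 - 5·t^2 - 2·t + 5, sustituimos t = 1 para obtener x = -8.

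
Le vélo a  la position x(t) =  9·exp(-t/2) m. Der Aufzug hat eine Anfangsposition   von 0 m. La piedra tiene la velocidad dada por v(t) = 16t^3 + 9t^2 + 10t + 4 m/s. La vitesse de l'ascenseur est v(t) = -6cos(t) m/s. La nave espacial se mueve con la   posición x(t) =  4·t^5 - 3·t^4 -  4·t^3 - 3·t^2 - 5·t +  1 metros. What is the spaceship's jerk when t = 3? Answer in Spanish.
Para resolver esto, necesitamos tomar 3 derivadas de nuestra ecuación de la posición x(t) = 4·t^5 - 3·t^4 - 4·t^3 - 3·t^2 - 5·t + 1. Derivando la posición, obtenemos la velocidad: v(t) = 20·t^4 - 12·t^3 - 12·t^2 - 6·t - 5. La derivada de la velocidad da la aceleración: a(t) = 80·t^3 - 36·t^2 - 24·t - 6. Derivando la aceleración, obtenemos la sacudida: j(t) = 240·t^2 - 72·t - 24. Usando j(t) = 240·t^2 - 72·t - 24 y sustituyendo t = 3, encontramos j = 1920.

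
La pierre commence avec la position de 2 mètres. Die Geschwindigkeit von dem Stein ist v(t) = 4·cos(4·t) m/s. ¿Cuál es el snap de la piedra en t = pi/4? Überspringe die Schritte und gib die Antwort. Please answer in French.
s(pi/4) = 0.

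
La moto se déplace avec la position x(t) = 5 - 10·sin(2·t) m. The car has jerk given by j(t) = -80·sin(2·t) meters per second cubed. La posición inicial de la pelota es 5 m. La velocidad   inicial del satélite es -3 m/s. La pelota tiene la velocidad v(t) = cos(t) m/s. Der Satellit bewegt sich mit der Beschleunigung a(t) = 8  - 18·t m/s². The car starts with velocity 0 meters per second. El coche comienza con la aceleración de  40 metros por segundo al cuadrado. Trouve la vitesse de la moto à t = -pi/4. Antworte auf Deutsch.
Um dies zu lösen, müssen wir 1 Ableitung unserer Gleichung für die Position x(t) = 5 - 10·sin(2·t) nehmen. Mit d/dt von x(t) finden wir v(t) = -20·cos(2·t). Wir haben die Geschwindigkeit v(t) = -20·cos(2·t). Durch Einsetzen von t = -pi/4: v(-pi/4) = 0.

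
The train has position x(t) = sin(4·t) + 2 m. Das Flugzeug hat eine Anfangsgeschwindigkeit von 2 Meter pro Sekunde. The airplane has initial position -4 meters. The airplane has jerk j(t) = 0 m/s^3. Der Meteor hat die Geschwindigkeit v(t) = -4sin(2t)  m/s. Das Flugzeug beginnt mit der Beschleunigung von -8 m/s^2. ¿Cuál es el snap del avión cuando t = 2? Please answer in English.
To solve this, we need to take 1 derivative of our jerk equation j(t) = 0. Taking d/dt of j(t), we find s(t) = 0. From the given snap equation s(t) = 0, we substitute t = 2 to get s = 0.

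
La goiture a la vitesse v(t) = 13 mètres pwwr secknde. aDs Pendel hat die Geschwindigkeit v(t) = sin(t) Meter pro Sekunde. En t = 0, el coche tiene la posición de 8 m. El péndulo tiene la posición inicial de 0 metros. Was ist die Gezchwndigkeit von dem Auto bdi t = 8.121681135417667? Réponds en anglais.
From the given velocity equation v(t) = 13, we substitute t = 8.121681135417667 to get v = 13.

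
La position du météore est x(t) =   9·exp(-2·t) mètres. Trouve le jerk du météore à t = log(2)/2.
En partant de la position x(t) = 9·exp(-2·t), nous prenons 3 dérivées. En dérivant la position, nous obtenons la vitesse: v(t) = -18·exp(-2·t). En prenant d/dt de v(t), nous trouvons a(t) = 36·exp(-2·t). En prenant d/dt de a(t), nous trouvons j(t) = -72·exp(-2·t). Nous avons le jerk j(t) = -72·exp(-2·t). En substituant t = log(2)/2: j(log(2)/2) = -36.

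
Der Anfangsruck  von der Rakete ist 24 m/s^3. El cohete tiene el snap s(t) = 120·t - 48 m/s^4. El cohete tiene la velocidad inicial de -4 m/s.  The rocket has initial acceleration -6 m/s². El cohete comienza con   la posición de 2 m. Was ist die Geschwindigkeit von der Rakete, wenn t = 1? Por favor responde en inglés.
To solve this, we need to take 3 antiderivatives of our snap equation s(t) = 120·t - 48. Integrating snap and using the initial condition j(0) = 24, we get j(t) = 60·t^2 - 48·t + 24. Integrating jerk and using the initial condition a(0) = -6, we get a(t) = 20·t^3 - 24·t^2 + 24·t - 6. The antiderivative of acceleration, with v(0) = -4, gives velocity: v(t) = 5·t^4 - 8·t^3 + 12·t^2 - 6·t - 4. From the given velocity equation v(t) = 5·t^4 - 8·t^3 + 12·t^2 - 6·t - 4, we substitute t = 1 to get v = -1.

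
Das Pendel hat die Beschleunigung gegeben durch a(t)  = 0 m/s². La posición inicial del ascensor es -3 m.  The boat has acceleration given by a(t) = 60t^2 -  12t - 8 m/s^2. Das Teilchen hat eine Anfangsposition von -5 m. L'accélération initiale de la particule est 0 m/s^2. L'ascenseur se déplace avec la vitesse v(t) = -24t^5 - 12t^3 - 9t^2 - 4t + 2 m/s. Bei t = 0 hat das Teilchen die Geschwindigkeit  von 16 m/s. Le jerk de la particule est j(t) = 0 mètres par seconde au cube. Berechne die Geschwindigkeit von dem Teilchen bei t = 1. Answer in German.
Wir müssen unsere Gleichung für den Ruck j(t) = 0 2-mal integrieren. Mit ∫j(t)dt und Anwendung von a(0) = 0, finden wir a(t) = 0. Das Integral von der Beschleunigung ist die Geschwindigkeit. Mit v(0) = 16 erhalten wir v(t) = 16. Aus der Gleichung für die Geschwindigkeit v(t) = 16, setzen wir t = 1 ein und erhalten v = 16.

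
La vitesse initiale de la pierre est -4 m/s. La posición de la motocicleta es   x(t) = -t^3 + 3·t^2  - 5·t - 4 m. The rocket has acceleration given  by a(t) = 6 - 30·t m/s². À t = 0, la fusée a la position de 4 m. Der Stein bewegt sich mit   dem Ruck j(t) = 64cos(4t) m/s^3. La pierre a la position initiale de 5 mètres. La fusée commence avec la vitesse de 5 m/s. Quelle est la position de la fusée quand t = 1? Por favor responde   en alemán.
Ausgehend von der Beschleunigung a(t) = 6 - 30·t, nehmen wir 2 Integrale. Die Stammfunktion von der Beschleunigung, mit v(0) = 5, ergibt die Geschwindigkeit: v(t) = -15·t^2 + 6·t + 5. Durch Integration von der Geschwindigkeit und Verwendung der Anfangsbedingung x(0) = 4, erhalten wir x(t) = -5·t^3 + 3·t^2 + 5·t + 4. Wir haben die Position x(t) = -5·t^3 + 3·t^2 + 5·t + 4. Durch Einsetzen von t = 1: x(1) = 7.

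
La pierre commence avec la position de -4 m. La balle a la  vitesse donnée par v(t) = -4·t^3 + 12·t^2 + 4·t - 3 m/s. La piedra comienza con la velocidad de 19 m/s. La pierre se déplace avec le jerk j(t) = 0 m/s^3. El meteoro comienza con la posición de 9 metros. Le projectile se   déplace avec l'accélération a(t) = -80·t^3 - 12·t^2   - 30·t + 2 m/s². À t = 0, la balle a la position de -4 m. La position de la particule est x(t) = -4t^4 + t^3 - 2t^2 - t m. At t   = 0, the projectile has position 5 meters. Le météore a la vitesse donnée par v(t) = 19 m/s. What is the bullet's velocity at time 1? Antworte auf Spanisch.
Tenemos la velocidad v(t) = -4·t^3 + 12·t^2 + 4·t - 3. Sustituyendo t = 1: v(1) = 9.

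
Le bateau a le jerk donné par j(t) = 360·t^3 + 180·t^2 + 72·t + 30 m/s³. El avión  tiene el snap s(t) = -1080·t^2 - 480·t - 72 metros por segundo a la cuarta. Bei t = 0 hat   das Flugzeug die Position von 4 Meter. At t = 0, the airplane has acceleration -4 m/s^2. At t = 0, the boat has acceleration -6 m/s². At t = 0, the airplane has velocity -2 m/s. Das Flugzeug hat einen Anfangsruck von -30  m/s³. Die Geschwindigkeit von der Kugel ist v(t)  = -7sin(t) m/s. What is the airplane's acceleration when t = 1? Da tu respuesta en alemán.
Um dies zu lösen, müssen wir 2 Stammfunktionen unserer Gleichung für den Snap s(t) = -1080·t^2 - 480·t - 72 finden. Die Stammfunktion von dem Snap, mit j(0) = -30, ergibt den Ruck: j(t) = -360·t^3 - 240·t^2 - 72·t - 30. Die Stammfunktion von dem Ruck ist die Beschleunigung. Mit a(0) = -4 erhalten wir a(t) = -90·t^4 - 80·t^3 - 36·t^2 - 30·t - 4. Aus der Gleichung für die Beschleunigung a(t) = -90·t^4 - 80·t^3 - 36·t^2 - 30·t - 4, setzen wir t = 1 ein und erhalten a = -240.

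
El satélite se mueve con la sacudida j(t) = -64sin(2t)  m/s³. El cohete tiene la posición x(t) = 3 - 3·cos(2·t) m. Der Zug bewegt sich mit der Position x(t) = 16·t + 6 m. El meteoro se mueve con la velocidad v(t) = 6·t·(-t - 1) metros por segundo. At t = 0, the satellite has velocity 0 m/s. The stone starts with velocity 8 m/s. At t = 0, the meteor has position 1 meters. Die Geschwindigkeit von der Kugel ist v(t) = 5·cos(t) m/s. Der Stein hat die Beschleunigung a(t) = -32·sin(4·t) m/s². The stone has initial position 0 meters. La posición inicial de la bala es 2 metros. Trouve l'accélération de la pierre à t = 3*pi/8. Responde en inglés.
Using a(t) = -32·sin(4·t) and substituting t = 3*pi/8, we find a = 32.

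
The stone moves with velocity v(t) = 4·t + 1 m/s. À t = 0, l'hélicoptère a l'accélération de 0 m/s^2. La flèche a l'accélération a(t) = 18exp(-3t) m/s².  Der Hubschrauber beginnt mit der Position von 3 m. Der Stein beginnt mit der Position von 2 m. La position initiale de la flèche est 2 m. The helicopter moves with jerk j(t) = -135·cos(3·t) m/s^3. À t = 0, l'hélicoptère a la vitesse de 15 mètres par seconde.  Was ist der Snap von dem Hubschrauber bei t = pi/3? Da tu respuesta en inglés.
We must differentiate our jerk equation j(t) = -135·cos(3·t) 1 time. Taking d/dt of j(t), we find s(t) = 405·sin(3·t). Using s(t) = 405·sin(3·t) and substituting t = pi/3, we find s = 0.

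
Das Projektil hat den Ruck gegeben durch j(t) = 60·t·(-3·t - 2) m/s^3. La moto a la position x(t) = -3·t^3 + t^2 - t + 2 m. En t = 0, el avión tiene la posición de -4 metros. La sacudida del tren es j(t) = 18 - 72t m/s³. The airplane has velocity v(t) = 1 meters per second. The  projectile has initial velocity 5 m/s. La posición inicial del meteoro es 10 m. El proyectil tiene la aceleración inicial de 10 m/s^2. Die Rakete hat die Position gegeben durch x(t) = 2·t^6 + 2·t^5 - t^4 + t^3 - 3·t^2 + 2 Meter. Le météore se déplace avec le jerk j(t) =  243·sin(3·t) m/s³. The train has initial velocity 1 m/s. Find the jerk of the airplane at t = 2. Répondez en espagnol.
Debemos derivar nuestra ecuación de la velocidad v(t) = 1 2 veces. La derivada de la velocidad da la aceleración: a(t) = 0. Tomando d/dt de a(t), encontramos j(t) = 0. De la ecuación de la sacudida j(t) = 0, sustituimos t = 2 para obtener j = 0.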